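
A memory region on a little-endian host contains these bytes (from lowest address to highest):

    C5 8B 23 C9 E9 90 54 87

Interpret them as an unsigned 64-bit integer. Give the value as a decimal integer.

Little-endian: lowest address holds the least-significant byte.
Reassemble most-significant byte first: 87 54 90 E9 C9 23 8B C5 → 0x875490E9C9238BC5.
0x875490E9C9238BC5 = 9751578426940296133.

9751578426940296133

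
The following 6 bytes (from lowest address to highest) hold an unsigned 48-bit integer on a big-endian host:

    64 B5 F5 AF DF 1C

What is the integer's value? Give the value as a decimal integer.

110732673802012

Big-endian: lowest address holds the most-significant byte.
The bytes are already most-significant first: 0x64B5F5AFDF1C.
0x64B5F5AFDF1C = 110732673802012.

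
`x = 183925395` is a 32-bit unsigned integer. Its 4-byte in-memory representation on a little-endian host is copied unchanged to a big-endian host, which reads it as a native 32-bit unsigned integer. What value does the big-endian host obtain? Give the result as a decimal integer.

183925395 in 32-bit hexadecimal is 0x0AF67A93.
Stored little-endian, the bytes at ascending addresses are 93 7A F6 0A.
Read back as big-endian, the last byte is least significant, giving 0x937AF60A.
0x937AF60A = 2474309130.

2474309130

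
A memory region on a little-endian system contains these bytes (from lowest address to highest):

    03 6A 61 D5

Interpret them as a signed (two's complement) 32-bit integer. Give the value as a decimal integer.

Little-endian stores the least-significant byte at the lowest address.
Reassemble most-significant byte first: D5 61 6A 03 → 0xD5616A03.
Top bit is set, so as a signed 32-bit value this is 0xD5616A03 − 2^32 = -715036157.

-715036157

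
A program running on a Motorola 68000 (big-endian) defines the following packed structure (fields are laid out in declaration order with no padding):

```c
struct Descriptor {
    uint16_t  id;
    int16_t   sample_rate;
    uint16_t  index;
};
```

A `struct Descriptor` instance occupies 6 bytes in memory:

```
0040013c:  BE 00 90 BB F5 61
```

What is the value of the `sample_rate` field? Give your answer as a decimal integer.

`sample_rate` follows `id` (2 bytes), so it starts at byte offset 2 and occupies 2 bytes.
Bytes at offsets 2..3: 90 BB.
Big-endian: lowest address holds the most-significant byte.
The bytes are already most-significant first: 0x90BB.
Top bit is set, so as a signed 16-bit value this is 0x90BB − 2^16 = -28485.

-28485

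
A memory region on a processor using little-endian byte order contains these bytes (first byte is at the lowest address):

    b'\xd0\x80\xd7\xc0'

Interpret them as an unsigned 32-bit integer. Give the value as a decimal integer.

3235348688

Little-endian: lowest address holds the least-significant byte.
Reassemble most-significant byte first: C0 D7 80 D0 → 0xC0D780D0.
0xC0D780D0 = 3235348688.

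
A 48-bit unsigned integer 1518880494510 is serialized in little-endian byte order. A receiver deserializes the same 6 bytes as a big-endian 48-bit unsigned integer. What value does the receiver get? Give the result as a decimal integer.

1518880494510 in 48-bit hexadecimal is 0x0161A45513AE.
Stored little-endian, the bytes at ascending addresses are AE 13 55 A4 61 01.
Read back as big-endian, the last byte is least significant, giving 0xAE1355A46101.
0xAE1355A46101 = 191398064447745.

191398064447745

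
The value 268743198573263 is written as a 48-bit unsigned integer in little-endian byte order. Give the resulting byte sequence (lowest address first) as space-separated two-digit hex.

CF 02 E3 A6 6B F4

268743198573263 in hexadecimal, padded to 48 bits, is 0xF46BA6E302CF.
Split into bytes (most-significant first): F4 6B A6 E3 02 CF.
Little-endian: lowest address holds the least-significant byte.
So at ascending addresses the bytes are CF 02 E3 A6 6B F4.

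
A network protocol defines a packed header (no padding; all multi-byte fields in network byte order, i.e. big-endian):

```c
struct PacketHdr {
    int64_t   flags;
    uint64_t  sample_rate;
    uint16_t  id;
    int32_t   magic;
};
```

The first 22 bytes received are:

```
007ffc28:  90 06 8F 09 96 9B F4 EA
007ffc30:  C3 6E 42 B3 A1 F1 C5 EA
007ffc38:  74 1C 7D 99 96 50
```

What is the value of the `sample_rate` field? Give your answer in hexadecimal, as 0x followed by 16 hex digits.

`sample_rate` follows `flags` (8 bytes), so it starts at byte offset 8 and occupies 8 bytes.
Bytes at offsets 8..15: C3 6E 42 B3 A1 F1 C5 EA.
Big-endian: lowest address holds the most-significant byte.
The bytes are already most-significant first: 0xC36E42B3A1F1C5EA.

0xC36E42B3A1F1C5EA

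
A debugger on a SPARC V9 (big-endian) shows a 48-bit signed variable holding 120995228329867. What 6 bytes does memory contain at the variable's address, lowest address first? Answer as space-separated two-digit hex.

6E 0B 65 9A A7 8B

120995228329867 in hexadecimal, padded to 48 bits, is 0x6E0B659AA78B.
Split into bytes (most-significant first): 6E 0B 65 9A A7 8B.
In big-endian order the high byte comes first in memory.
So the memory order matches the most-significant-first order: 6E 0B 65 9A A7 8B.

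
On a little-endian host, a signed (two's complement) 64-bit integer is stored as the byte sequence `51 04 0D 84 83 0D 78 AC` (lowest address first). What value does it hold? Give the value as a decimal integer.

-6019046043473345455

Little-endian stores the least-significant byte at the lowest address.
Reassemble most-significant byte first: AC 78 0D 83 84 0D 04 51 → 0xAC780D83840D0451.
Top bit is set, so as a signed 64-bit value this is 0xAC780D83840D0451 − 2^64 = -6019046043473345455.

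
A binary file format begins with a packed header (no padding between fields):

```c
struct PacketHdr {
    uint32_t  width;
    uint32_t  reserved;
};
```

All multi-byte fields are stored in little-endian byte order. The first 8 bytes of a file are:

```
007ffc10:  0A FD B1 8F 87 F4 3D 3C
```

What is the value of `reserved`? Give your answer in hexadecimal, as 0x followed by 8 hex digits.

0x3C3DF487

`reserved` follows `width` (4 bytes), so it starts at byte offset 4 and occupies 4 bytes.
Bytes at offsets 4..7: 87 F4 3D 3C.
Little-endian stores the least-significant byte at the lowest address.
Reassemble most-significant byte first: 3C 3D F4 87 → 0x3C3DF487.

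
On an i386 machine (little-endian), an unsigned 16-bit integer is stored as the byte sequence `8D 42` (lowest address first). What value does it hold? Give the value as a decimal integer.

17037

Little-endian stores the least-significant byte at the lowest address.
Reassemble most-significant byte first: 42 8D → 0x428D.
0x428D = 17037.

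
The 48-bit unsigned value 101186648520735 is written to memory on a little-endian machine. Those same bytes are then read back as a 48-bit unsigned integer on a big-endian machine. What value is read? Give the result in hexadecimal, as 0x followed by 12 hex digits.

101186648520735 in 48-bit hexadecimal is 0x5C075A3DB81F.
Stored little-endian, the bytes at ascending addresses are 1F B8 3D 5A 07 5C.
Read back as big-endian, the last byte is least significant, giving 0x1FB83D5A075C.

0x1FB83D5A075C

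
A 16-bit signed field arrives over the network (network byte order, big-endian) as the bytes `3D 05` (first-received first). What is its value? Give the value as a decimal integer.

Big-endian stores the most-significant byte at the lowest address.
The bytes are already most-significant first: 0x3D05.
0x3D05 = 15621.

15621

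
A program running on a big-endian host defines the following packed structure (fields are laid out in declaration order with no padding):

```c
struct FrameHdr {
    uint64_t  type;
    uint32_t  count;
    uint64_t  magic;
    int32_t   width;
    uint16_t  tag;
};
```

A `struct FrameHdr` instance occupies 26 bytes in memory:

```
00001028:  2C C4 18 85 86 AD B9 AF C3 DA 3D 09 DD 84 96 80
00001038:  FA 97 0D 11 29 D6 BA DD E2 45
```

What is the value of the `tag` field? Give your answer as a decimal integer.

`tag` follows `type` (8 B), `count` (4 B), `magic` (8 B), `width` (4 B), so it starts at offset 8 + 4 + 8 + 4 = 24 and occupies 2 bytes.
Bytes at offsets 24..25: E2 45.
Big-endian stores the most-significant byte at the lowest address.
The bytes are already most-significant first: 0xE245.
0xE245 = 57925.

57925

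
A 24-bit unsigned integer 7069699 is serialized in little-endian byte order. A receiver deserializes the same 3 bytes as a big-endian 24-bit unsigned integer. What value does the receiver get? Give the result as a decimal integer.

7069699 in 24-bit hexadecimal is 0x6BE003.
Stored little-endian, the bytes at ascending addresses are 03 E0 6B.
Read back as big-endian, the last byte is least significant, giving 0x03E06B.
0x03E06B = 254059.

254059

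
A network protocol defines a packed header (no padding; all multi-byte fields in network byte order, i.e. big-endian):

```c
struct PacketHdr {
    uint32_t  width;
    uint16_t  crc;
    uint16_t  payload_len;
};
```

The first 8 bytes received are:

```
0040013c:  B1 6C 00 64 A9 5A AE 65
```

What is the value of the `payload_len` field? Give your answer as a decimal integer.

44645

`payload_len` follows `width` (4 B), `crc` (2 B), so it starts at offset 4 + 2 = 6 and occupies 2 bytes.
Bytes at offsets 6..7: AE 65.
Big-endian stores the most-significant byte at the lowest address.
The bytes are already most-significant first: 0xAE65.
0xAE65 = 44645.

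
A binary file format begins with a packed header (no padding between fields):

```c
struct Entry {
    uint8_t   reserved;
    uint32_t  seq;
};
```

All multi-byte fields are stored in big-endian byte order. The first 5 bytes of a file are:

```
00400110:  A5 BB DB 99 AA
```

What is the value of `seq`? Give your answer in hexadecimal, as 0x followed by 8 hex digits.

0xBBDB99AA

`seq` follows `reserved` (1 byte), so it starts at byte offset 1 and occupies 4 bytes.
Bytes at offsets 1..4: BB DB 99 AA.
Big-endian stores the most-significant byte at the lowest address.
The bytes are already most-significant first: 0xBBDB99AA.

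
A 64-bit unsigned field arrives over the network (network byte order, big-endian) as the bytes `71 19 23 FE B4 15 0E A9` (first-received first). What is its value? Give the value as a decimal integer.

Big-endian stores the most-significant byte at the lowest address.
The bytes are already most-significant first: 0x711923FEB4150EA9.
0x711923FEB4150EA9 = 8149584577553567401.

8149584577553567401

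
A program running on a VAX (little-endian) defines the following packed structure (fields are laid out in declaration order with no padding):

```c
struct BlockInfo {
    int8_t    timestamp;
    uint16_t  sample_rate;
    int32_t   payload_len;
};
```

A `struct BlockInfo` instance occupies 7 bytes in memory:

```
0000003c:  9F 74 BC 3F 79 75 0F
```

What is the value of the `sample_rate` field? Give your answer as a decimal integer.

`sample_rate` follows `timestamp` (1 byte), so it starts at byte offset 1 and occupies 2 bytes.
Bytes at offsets 1..2: 74 BC.
In little-endian order the low byte comes first in memory.
Reassemble most-significant byte first: BC 74 → 0xBC74.
0xBC74 = 48244.

48244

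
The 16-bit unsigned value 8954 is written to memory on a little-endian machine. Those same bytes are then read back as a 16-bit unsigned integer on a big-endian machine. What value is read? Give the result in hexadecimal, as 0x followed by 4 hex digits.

0xFA22

8954 in 16-bit hexadecimal is 0x22FA.
Stored little-endian, the bytes at ascending addresses are FA 22.
Read back as big-endian, the last byte is least significant, giving 0xFA22.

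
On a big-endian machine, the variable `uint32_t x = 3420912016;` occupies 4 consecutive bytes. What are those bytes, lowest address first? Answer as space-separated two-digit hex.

CB E6 F9 90

3420912016 in hexadecimal, padded to 32 bits, is 0xCBE6F990.
Split into bytes (most-significant first): CB E6 F9 90.
Big-endian: lowest address holds the most-significant byte.
So the memory order matches the most-significant-first order: CB E6 F9 90.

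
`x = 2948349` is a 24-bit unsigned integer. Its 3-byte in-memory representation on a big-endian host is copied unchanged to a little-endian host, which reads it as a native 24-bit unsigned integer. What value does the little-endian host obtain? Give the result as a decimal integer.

16645164

2948349 in 24-bit hexadecimal is 0x2CFCFD.
Stored big-endian, the bytes at ascending addresses are 2C FC FD.
Read back as little-endian, the first byte is least significant, giving 0xFDFC2C.
0xFDFC2C = 16645164.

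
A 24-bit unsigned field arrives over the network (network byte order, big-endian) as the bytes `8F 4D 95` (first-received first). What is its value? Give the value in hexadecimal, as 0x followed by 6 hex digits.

Big-endian stores the most-significant byte at the lowest address.
The bytes are already most-significant first: 0x8F4D95.

0x8F4D95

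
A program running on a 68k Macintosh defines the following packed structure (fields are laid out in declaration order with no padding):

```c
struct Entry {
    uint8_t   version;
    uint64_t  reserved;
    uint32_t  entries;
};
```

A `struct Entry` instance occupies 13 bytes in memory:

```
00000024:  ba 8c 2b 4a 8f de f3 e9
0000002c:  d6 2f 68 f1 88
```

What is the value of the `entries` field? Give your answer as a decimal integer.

`entries` follows `version` (1 B), `reserved` (8 B), so it starts at offset 1 + 8 = 9 and occupies 4 bytes.
Bytes at offsets 9..12: 2F 68 F1 88.
Big-endian stores the most-significant byte at the lowest address.
The bytes are already most-significant first: 0x2F68F188.
0x2F68F188 = 795406728.

795406728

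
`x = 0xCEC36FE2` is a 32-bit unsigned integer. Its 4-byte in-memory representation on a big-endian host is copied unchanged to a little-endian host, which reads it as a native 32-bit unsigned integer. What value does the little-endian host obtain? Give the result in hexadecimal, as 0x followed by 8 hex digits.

0xE26FC3CE

Stored big-endian, the bytes at ascending addresses are CE C3 6F E2.
Read back as little-endian, the first byte is least significant, giving 0xE26FC3CE.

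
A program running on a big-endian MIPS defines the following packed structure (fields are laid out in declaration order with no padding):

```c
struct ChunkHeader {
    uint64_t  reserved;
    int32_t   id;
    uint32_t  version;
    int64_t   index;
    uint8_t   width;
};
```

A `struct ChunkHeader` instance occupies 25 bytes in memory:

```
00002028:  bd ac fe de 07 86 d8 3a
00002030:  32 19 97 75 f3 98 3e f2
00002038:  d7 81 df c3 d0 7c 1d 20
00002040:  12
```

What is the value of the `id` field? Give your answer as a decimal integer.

840537973

`id` follows `reserved` (8 bytes), so it starts at byte offset 8 and occupies 4 bytes.
Bytes at offsets 8..11: 32 19 97 75.
Big-endian: lowest address holds the most-significant byte.
The bytes are already most-significant first: 0x32199775.
0x32199775 = 840537973.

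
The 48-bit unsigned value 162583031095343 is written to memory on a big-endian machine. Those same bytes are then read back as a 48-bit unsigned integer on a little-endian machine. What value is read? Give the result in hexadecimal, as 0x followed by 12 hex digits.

0x2FA0D04FDE93

162583031095343 in 48-bit hexadecimal is 0x93DE4FD0A02F.
Stored big-endian, the bytes at ascending addresses are 93 DE 4F D0 A0 2F.
Read back as little-endian, the first byte is least significant, giving 0x2FA0D04FDE93.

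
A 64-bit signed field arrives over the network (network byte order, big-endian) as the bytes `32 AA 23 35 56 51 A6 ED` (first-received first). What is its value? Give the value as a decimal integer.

3650769159925638893

Big-endian: lowest address holds the most-significant byte.
The bytes are already most-significant first: 0x32AA23355651A6ED.
0x32AA23355651A6ED = 3650769159925638893.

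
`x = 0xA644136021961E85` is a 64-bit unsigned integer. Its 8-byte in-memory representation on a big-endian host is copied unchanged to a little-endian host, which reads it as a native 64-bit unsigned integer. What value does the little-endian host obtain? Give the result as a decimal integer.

Stored big-endian, the bytes at ascending addresses are A6 44 13 60 21 96 1E 85.
Read back as little-endian, the first byte is least significant, giving 0x851E9621601344A6.
0x851E9621601344A6 = 9592269326435697830.

9592269326435697830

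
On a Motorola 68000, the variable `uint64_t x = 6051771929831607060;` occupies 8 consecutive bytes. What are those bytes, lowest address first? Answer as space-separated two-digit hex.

6051771929831607060 in hexadecimal, padded to 64 bits, is 0x53FC3681AB4B0B14.
Split into bytes (most-significant first): 53 FC 36 81 AB 4B 0B 14.
Big-endian stores the most-significant byte at the lowest address.
So the memory order matches the most-significant-first order: 53 FC 36 81 AB 4B 0B 14.

53 FC 36 81 AB 4B 0B 14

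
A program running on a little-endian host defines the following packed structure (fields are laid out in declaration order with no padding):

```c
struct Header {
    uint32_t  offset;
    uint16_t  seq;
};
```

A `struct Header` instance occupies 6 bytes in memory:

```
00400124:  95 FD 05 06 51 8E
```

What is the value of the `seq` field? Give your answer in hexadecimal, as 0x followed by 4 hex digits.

0x8E51

`seq` follows `offset` (4 bytes), so it starts at byte offset 4 and occupies 2 bytes.
Bytes at offsets 4..5: 51 8E.
Little-endian stores the least-significant byte at the lowest address.
Reassemble most-significant byte first: 8E 51 → 0x8E51.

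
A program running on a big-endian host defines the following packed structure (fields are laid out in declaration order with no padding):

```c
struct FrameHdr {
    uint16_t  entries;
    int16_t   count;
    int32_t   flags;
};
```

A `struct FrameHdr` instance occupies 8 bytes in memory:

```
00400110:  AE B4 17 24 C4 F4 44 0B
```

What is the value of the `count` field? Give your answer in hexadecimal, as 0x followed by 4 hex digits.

`count` follows `entries` (2 bytes), so it starts at byte offset 2 and occupies 2 bytes.
Bytes at offsets 2..3: 17 24.
In big-endian order the high byte comes first in memory.
The bytes are already most-significant first: 0x1724.

0x1724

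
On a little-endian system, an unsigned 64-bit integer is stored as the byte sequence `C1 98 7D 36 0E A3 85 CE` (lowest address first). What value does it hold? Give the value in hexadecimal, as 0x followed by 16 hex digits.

0xCE85A30E367D98C1

Little-endian stores the least-significant byte at the lowest address.
Reassemble most-significant byte first: CE 85 A3 0E 36 7D 98 C1 → 0xCE85A30E367D98C1.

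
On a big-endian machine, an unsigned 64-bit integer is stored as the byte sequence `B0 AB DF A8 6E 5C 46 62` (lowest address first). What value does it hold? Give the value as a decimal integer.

12730514686191879778

In big-endian order the high byte comes first in memory.
The bytes are already most-significant first: 0xB0ABDFA86E5C4662.
0xB0ABDFA86E5C4662 = 12730514686191879778.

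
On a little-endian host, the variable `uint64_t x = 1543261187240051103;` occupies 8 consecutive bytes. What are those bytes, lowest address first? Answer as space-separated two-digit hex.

1543261187240051103 in hexadecimal, padded to 64 bits, is 0x156AC3DF8D17419F.
Split into bytes (most-significant first): 15 6A C3 DF 8D 17 41 9F.
Little-endian: lowest address holds the least-significant byte.
So at ascending addresses the bytes are 9F 41 17 8D DF C3 6A 15.

9F 41 17 8D DF C3 6A 15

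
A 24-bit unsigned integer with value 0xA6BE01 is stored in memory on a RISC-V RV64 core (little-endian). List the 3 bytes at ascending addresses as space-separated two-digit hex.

01 BE A6

Split into bytes (most-significant first): A6 BE 01.
In little-endian order the low byte comes first in memory.
So at ascending addresses the bytes are 01 BE A6.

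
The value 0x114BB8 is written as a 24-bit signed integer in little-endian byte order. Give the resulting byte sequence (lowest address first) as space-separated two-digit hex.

B8 4B 11

Split into bytes (most-significant first): 11 4B B8.
Little-endian: lowest address holds the least-significant byte.
So at ascending addresses the bytes are B8 4B 11.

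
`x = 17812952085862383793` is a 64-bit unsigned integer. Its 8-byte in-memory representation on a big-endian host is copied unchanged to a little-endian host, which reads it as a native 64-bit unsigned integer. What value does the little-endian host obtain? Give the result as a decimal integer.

12790470909711430903

17812952085862383793 in 64-bit hexadecimal is 0xF734518B86E180B1.
Stored big-endian, the bytes at ascending addresses are F7 34 51 8B 86 E1 80 B1.
Read back as little-endian, the first byte is least significant, giving 0xB180E1868B5134F7.
0xB180E1868B5134F7 = 12790470909711430903.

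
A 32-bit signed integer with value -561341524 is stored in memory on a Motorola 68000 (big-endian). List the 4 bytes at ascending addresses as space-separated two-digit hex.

Two's complement of -561341524 in 32 bits: 561341524 = 0x21756454; invert → 0xDE8A9BAB; add 1 → 0xDE8A9BAC.
Split into bytes (most-significant first): DE 8A 9B AC.
Big-endian stores the most-significant byte at the lowest address.
So the memory order matches the most-significant-first order: DE 8A 9B AC.

DE 8A 9B AC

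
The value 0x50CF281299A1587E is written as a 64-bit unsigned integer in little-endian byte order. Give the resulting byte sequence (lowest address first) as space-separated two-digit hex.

Split into bytes (most-significant first): 50 CF 28 12 99 A1 58 7E.
Little-endian stores the least-significant byte at the lowest address.
So at ascending addresses the bytes are 7E 58 A1 99 12 28 CF 50.

7E 58 A1 99 12 28 CF 50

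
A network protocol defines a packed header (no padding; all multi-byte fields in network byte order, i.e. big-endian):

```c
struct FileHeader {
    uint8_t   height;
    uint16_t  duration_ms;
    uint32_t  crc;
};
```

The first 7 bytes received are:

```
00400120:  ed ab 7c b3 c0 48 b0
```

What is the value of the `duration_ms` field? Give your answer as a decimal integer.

43900

`duration_ms` follows `height` (1 byte), so it starts at byte offset 1 and occupies 2 bytes.
Bytes at offsets 1..2: AB 7C.
In big-endian order the high byte comes first in memory.
The bytes are already most-significant first: 0xAB7C.
0xAB7C = 43900.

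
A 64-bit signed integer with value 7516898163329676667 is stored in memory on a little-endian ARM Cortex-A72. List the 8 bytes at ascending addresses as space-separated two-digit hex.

7516898163329676667 in hexadecimal, padded to 64 bits, is 0x6851630DA60D357B.
Split into bytes (most-significant first): 68 51 63 0D A6 0D 35 7B.
In little-endian order the low byte comes first in memory.
So at ascending addresses the bytes are 7B 35 0D A6 0D 63 51 68.

7B 35 0D A6 0D 63 51 68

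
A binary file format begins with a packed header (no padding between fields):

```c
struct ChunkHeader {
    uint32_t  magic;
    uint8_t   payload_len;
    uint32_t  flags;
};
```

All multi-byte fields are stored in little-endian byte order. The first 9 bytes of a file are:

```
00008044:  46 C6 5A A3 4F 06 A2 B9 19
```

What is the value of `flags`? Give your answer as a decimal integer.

`flags` follows `magic` (4 B), `payload_len` (1 B), so it starts at offset 4 + 1 = 5 and occupies 4 bytes.
Bytes at offsets 5..8: 06 A2 B9 19.
Little-endian stores the least-significant byte at the lowest address.
Reassemble most-significant byte first: 19 B9 A2 06 → 0x19B9A206.
0x19B9A206 = 431596038.

431596038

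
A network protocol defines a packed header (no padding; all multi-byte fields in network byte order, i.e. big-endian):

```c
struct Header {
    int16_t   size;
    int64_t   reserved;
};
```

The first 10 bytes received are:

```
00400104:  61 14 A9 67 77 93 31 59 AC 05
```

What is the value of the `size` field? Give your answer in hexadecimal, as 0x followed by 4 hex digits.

`size` is the first field, at byte offset 0, occupying 2 bytes.
Bytes at offsets 0..1: 61 14.
Big-endian: lowest address holds the most-significant byte.
The bytes are already most-significant first: 0x6114.

0x6114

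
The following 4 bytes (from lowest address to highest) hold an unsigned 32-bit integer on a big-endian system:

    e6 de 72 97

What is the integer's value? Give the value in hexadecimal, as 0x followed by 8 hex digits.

0xE6DE7297

In big-endian order the high byte comes first in memory.
The bytes are already most-significant first: 0xE6DE7297.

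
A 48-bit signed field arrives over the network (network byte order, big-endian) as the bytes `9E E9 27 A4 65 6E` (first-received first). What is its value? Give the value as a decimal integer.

In big-endian order the high byte comes first in memory.
The bytes are already most-significant first: 0x9EE927A4656E.
Top bit is set, so as a signed 48-bit value this is 0x9EE927A4656E − 2^48 = -106750747056786.

-106750747056786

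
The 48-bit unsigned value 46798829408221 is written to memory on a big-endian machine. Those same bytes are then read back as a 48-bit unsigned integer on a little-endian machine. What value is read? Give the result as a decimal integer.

46798829408221 in 48-bit hexadecimal is 0x2A90339A4FDD.
Stored big-endian, the bytes at ascending addresses are 2A 90 33 9A 4F DD.
Read back as little-endian, the first byte is least significant, giving 0xDD4F9A33902A.
0xDD4F9A33902A = 243333959225386.

243333959225386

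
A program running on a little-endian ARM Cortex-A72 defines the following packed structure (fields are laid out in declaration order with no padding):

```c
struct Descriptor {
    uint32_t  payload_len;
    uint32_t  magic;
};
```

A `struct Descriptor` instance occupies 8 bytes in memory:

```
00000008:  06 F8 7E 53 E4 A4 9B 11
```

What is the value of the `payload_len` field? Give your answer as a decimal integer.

`payload_len` is the first field, at byte offset 0, occupying 4 bytes.
Bytes at offsets 0..3: 06 F8 7E 53.
In little-endian order the low byte comes first in memory.
Reassemble most-significant byte first: 53 7E F8 06 → 0x537EF806.
0x537EF806 = 1400829958.

1400829958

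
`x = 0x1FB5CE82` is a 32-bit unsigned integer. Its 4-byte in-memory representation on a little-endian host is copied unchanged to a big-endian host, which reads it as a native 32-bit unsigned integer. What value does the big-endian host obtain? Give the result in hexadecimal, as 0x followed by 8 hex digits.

0x82CEB51F

Stored little-endian, the bytes at ascending addresses are 82 CE B5 1F.
Read back as big-endian, the last byte is least significant, giving 0x82CEB51F.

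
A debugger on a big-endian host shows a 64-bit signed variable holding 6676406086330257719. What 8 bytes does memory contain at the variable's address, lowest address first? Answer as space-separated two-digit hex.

5C A7 5B F6 5F F8 91 37

6676406086330257719 in hexadecimal, padded to 64 bits, is 0x5CA75BF65FF89137.
Split into bytes (most-significant first): 5C A7 5B F6 5F F8 91 37.
Big-endian stores the most-significant byte at the lowest address.
So the memory order matches the most-significant-first order: 5C A7 5B F6 5F F8 91 37.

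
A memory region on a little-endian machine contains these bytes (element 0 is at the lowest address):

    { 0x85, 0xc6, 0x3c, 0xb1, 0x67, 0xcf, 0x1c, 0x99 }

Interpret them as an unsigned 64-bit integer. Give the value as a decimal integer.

11032921231413003909

Little-endian: lowest address holds the least-significant byte.
Reassemble most-significant byte first: 99 1C CF 67 B1 3C C6 85 → 0x991CCF67B13CC685.
0x991CCF67B13CC685 = 11032921231413003909.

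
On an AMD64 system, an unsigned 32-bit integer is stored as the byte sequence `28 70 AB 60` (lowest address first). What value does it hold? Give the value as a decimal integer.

1621848104

Little-endian: lowest address holds the least-significant byte.
Reassemble most-significant byte first: 60 AB 70 28 → 0x60AB7028.
0x60AB7028 = 1621848104.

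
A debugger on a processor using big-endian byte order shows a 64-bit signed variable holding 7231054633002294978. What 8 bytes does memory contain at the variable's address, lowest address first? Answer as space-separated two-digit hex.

64 59 DD E0 7F 8B 5E C2

7231054633002294978 in hexadecimal, padded to 64 bits, is 0x6459DDE07F8B5EC2.
Split into bytes (most-significant first): 64 59 DD E0 7F 8B 5E C2.
In big-endian order the high byte comes first in memory.
So the memory order matches the most-significant-first order: 64 59 DD E0 7F 8B 5E C2.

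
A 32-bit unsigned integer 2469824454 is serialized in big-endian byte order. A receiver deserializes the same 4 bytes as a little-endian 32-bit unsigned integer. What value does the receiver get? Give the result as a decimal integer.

3330750099

2469824454 in 32-bit hexadecimal is 0x933687C6.
Stored big-endian, the bytes at ascending addresses are 93 36 87 C6.
Read back as little-endian, the first byte is least significant, giving 0xC6873693.
0xC6873693 = 3330750099.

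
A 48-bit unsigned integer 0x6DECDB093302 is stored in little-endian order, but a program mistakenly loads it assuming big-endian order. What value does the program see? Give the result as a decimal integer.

2418231995501

Stored little-endian, the bytes at ascending addresses are 02 33 09 DB EC 6D.
Read back as big-endian, the last byte is least significant, giving 0x023309DBEC6D.
0x023309DBEC6D = 2418231995501.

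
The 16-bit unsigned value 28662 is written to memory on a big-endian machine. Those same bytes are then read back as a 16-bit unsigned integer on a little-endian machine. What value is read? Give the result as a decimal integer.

63087

28662 in 16-bit hexadecimal is 0x6FF6.
Stored big-endian, the bytes at ascending addresses are 6F F6.
Read back as little-endian, the first byte is least significant, giving 0xF66F.
0xF66F = 63087.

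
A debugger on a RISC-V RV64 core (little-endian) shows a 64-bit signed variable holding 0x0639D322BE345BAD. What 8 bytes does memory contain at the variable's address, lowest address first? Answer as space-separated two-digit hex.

AD 5B 34 BE 22 D3 39 06

Split into bytes (most-significant first): 06 39 D3 22 BE 34 5B AD.
In little-endian order the low byte comes first in memory.
So at ascending addresses the bytes are AD 5B 34 BE 22 D3 39 06.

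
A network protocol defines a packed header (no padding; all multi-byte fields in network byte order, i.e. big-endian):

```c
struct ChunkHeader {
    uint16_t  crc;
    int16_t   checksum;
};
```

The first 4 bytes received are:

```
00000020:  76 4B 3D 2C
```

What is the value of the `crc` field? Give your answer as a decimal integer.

30283

`crc` is the first field, at byte offset 0, occupying 2 bytes.
Bytes at offsets 0..1: 76 4B.
Big-endian stores the most-significant byte at the lowest address.
The bytes are already most-significant first: 0x764B.
0x764B = 30283.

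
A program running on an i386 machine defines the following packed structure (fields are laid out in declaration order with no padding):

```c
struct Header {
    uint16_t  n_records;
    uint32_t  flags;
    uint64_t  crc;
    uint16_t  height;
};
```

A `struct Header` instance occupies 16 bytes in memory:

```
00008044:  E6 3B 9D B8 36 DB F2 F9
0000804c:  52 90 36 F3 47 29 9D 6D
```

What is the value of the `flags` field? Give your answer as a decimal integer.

`flags` follows `n_records` (2 bytes), so it starts at byte offset 2 and occupies 4 bytes.
Bytes at offsets 2..5: 9D B8 36 DB.
Little-endian stores the least-significant byte at the lowest address.
Reassemble most-significant byte first: DB 36 B8 9D → 0xDB36B89D.
0xDB36B89D = 3677796509.

3677796509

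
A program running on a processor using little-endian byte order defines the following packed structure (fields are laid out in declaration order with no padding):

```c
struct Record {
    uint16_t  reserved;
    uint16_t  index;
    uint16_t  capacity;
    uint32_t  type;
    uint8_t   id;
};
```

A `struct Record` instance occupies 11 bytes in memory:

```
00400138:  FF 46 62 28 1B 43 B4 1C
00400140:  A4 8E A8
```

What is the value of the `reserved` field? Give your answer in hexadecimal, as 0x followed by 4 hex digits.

0x46FF

`reserved` is the first field, at byte offset 0, occupying 2 bytes.
Bytes at offsets 0..1: FF 46.
In little-endian order the low byte comes first in memory.
Reassemble most-significant byte first: 46 FF → 0x46FF.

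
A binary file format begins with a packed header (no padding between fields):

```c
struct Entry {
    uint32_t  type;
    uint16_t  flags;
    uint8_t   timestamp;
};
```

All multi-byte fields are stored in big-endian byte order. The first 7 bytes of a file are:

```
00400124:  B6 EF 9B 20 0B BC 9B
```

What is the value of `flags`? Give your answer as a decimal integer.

3004

`flags` follows `type` (4 bytes), so it starts at byte offset 4 and occupies 2 bytes.
Bytes at offsets 4..5: 0B BC.
Big-endian stores the most-significant byte at the lowest address.
The bytes are already most-significant first: 0x0BBC.
0x0BBC = 3004.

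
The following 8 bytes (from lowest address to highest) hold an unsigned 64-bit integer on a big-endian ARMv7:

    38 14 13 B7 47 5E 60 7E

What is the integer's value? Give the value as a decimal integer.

In big-endian order the high byte comes first in memory.
The bytes are already most-significant first: 0x381413B7475E607E.
0x381413B7475E607E = 4040876443555487870.

4040876443555487870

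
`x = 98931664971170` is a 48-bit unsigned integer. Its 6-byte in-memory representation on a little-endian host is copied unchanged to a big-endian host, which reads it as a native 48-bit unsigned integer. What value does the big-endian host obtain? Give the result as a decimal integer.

98931664971170 in 48-bit hexadecimal is 0x59FA52BF65A2.
Stored little-endian, the bytes at ascending addresses are A2 65 BF 52 FA 59.
Read back as big-endian, the last byte is least significant, giving 0xA265BF52FA59.
0xA265BF52FA59 = 178557885282905.

178557885282905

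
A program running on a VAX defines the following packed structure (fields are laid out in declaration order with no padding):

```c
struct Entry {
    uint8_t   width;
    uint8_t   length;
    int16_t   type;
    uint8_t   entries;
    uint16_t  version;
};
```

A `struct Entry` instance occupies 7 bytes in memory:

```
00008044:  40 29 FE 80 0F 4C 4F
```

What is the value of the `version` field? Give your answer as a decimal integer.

20300

`version` follows `width` (1 B), `length` (1 B), `type` (2 B), `entries` (1 B), so it starts at offset 1 + 1 + 2 + 1 = 5 and occupies 2 bytes.
Bytes at offsets 5..6: 4C 4F.
Little-endian: lowest address holds the least-significant byte.
Reassemble most-significant byte first: 4F 4C → 0x4F4C.
0x4F4C = 20300.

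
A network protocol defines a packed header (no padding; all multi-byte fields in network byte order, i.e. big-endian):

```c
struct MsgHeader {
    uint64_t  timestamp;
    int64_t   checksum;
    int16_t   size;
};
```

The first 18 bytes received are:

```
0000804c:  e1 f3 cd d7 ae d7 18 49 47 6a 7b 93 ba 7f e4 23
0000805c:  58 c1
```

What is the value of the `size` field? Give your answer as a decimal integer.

`size` follows `timestamp` (8 B), `checksum` (8 B), so it starts at offset 8 + 8 = 16 and occupies 2 bytes.
Bytes at offsets 16..17: 58 C1.
In big-endian order the high byte comes first in memory.
The bytes are already most-significant first: 0x58C1.
0x58C1 = 22721.

22721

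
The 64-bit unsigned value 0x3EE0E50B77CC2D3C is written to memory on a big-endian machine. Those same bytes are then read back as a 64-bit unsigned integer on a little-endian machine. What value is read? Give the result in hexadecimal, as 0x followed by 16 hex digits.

0x3C2DCC770BE5E03E

Stored big-endian, the bytes at ascending addresses are 3E E0 E5 0B 77 CC 2D 3C.
Read back as little-endian, the first byte is least significant, giving 0x3C2DCC770BE5E03E.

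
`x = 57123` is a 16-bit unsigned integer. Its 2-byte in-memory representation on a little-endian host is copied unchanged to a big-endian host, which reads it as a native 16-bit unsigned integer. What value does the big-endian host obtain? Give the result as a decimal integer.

57123 in 16-bit hexadecimal is 0xDF23.
Stored little-endian, the bytes at ascending addresses are 23 DF.
Read back as big-endian, the last byte is least significant, giving 0x23DF.
0x23DF = 9183.

9183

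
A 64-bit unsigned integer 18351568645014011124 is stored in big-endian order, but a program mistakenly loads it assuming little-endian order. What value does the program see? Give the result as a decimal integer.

17635042454105140734

18351568645014011124 in 64-bit hexadecimal is 0xFEADDE73AD41BCF4.
Stored big-endian, the bytes at ascending addresses are FE AD DE 73 AD 41 BC F4.
Read back as little-endian, the first byte is least significant, giving 0xF4BC41AD73DEADFE.
0xF4BC41AD73DEADFE = 17635042454105140734.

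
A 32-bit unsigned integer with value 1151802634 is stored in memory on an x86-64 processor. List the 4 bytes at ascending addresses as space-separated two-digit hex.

1151802634 in hexadecimal, padded to 32 bits, is 0x44A71D0A.
Split into bytes (most-significant first): 44 A7 1D 0A.
Little-endian stores the least-significant byte at the lowest address.
So at ascending addresses the bytes are 0A 1D A7 44.

0A 1D A7 44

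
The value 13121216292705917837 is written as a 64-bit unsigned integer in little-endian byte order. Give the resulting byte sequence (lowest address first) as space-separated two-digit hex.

8D DB CD F3 B2 EC 17 B6

13121216292705917837 in hexadecimal, padded to 64 bits, is 0xB617ECB2F3CDDB8D.
Split into bytes (most-significant first): B6 17 EC B2 F3 CD DB 8D.
Little-endian: lowest address holds the least-significant byte.
So at ascending addresses the bytes are 8D DB CD F3 B2 EC 17 B6.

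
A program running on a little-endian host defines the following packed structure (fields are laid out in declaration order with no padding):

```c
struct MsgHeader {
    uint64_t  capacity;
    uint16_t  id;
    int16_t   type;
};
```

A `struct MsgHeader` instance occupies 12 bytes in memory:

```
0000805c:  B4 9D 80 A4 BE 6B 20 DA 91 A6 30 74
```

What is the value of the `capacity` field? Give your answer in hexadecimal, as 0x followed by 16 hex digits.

0xDA206BBEA4809DB4

`capacity` is the first field, at byte offset 0, occupying 8 bytes.
Bytes at offsets 0..7: B4 9D 80 A4 BE 6B 20 DA.
In little-endian order the low byte comes first in memory.
Reassemble most-significant byte first: DA 20 6B BE A4 80 9D B4 → 0xDA206BBEA4809DB4.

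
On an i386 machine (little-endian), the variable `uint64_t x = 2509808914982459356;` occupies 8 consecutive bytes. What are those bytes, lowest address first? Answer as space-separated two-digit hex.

2509808914982459356 in hexadecimal, padded to 64 bits, is 0x22D4A1E91FA357DC.
Split into bytes (most-significant first): 22 D4 A1 E9 1F A3 57 DC.
In little-endian order the low byte comes first in memory.
So at ascending addresses the bytes are DC 57 A3 1F E9 A1 D4 22.

DC 57 A3 1F E9 A1 D4 22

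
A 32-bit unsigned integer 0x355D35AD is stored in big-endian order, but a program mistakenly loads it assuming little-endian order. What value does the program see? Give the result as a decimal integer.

2905955637

Stored big-endian, the bytes at ascending addresses are 35 5D 35 AD.
Read back as little-endian, the first byte is least significant, giving 0xAD355D35.
0xAD355D35 = 2905955637.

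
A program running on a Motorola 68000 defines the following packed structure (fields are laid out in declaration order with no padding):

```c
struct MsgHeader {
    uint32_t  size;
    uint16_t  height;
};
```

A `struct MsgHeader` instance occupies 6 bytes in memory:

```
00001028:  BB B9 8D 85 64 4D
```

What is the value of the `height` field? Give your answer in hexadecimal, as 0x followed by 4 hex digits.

`height` follows `size` (4 bytes), so it starts at byte offset 4 and occupies 2 bytes.
Bytes at offsets 4..5: 64 4D.
Big-endian stores the most-significant byte at the lowest address.
The bytes are already most-significant first: 0x644D.

0x644D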